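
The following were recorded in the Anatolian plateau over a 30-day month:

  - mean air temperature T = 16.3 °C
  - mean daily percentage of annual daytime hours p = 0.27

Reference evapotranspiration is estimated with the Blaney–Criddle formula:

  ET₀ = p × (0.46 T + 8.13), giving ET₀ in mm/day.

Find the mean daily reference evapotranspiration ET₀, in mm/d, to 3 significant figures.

4.22 mm/d

ET₀ = 0.27 × (0.46 × 16.3 + 8.13) = 0.27 × 15.628 = 4.2196 mm/d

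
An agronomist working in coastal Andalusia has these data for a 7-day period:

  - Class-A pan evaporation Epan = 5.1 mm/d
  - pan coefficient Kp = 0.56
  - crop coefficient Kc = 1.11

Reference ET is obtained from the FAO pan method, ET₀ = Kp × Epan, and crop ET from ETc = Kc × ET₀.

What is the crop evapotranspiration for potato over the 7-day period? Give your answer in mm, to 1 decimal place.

22.2 mm

ET₀ = 0.56 × 5.1 = 2.8560 mm/d
ETc = Kc × ET₀ = 1.11 × 2.8560 = 3.1702 mm/d
Over 7 days: 3.1702 × 7 = 22.191 mm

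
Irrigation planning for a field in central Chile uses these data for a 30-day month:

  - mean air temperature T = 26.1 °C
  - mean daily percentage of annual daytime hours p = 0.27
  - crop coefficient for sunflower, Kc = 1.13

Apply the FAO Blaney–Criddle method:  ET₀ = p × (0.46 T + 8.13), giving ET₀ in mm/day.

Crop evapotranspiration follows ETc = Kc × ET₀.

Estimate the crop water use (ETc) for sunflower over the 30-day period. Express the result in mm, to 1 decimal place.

184.3 mm

ET₀ = 0.27 × (0.46 × 26.1 + 8.13) = 0.27 × 20.136 = 5.4367 mm/d
ETc = Kc × ET₀ = 1.13 × 5.4367 = 6.1435 mm/d
Over 30 days: 6.1435 × 30 = 184.305 mm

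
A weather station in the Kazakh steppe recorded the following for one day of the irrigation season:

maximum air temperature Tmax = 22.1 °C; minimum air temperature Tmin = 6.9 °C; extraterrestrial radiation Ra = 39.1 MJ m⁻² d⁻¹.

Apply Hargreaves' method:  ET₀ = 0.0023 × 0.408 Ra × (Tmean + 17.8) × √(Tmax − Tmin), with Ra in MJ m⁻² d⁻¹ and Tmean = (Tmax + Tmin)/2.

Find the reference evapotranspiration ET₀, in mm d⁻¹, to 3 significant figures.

4.62 mm d⁻¹

Tmean = (22.1 + 6.9)/2 = 14.50 °C
0.408 Ra = 0.408 × 39.1 = 15.9528 mm/d equivalent
ET₀ = 0.0023 × 15.9528 × (14.50 + 17.8) × √15.2 = 0.0023 × 15.9528 × 32.30 × 3.8987 = 4.6205 mm/d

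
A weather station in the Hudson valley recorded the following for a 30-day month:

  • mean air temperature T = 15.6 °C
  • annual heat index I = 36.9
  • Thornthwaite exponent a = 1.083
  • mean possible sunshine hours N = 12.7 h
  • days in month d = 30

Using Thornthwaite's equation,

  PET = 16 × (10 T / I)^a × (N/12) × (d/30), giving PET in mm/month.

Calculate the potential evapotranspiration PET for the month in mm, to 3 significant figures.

80.7 mm

10T/I = 10 × 15.6 / 36.9 = 4.2276
(10T/I)^a = 4.2276^1.083 = 4.7650
Uncorrected PET = 16 × 4.7650 = 76.240 mm
Correction = (N/12)(d/30) = (12.7/12)(30/30) = 1.0583
PET = 76.240 × 1.0583 = 80.685 mm/month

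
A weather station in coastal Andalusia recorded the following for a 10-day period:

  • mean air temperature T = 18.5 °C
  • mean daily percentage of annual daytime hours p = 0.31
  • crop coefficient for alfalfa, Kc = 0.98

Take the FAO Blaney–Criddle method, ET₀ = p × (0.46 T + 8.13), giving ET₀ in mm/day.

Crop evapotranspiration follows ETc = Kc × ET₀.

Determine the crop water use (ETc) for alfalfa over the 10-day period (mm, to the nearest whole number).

51 mm

ET₀ = 0.31 × (0.46 × 18.5 + 8.13) = 0.31 × 16.640 = 5.1584 mm/d
ETc = Kc × ET₀ = 0.98 × 5.1584 = 5.0552 mm/d
Over 10 days: 5.0552 × 10 = 50.552 mm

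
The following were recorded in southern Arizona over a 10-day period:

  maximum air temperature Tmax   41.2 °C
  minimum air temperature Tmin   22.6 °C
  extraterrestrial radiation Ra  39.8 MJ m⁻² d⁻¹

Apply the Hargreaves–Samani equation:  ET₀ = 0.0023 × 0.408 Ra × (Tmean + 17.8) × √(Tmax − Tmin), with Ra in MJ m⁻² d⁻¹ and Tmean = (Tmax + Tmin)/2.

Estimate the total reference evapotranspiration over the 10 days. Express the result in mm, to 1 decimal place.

Tmean = (41.2 + 22.6)/2 = 31.90 °C
0.408 Ra = 0.408 × 39.8 = 16.2384 mm/d equivalent
ET₀ = 0.0023 × 16.2384 × (31.90 + 17.8) × √18.6 = 0.0023 × 16.2384 × 49.70 × 4.3128 = 8.0055 mm/d
Over 10 days: 8.0055 × 10 = 80.055 mm

80.1 mm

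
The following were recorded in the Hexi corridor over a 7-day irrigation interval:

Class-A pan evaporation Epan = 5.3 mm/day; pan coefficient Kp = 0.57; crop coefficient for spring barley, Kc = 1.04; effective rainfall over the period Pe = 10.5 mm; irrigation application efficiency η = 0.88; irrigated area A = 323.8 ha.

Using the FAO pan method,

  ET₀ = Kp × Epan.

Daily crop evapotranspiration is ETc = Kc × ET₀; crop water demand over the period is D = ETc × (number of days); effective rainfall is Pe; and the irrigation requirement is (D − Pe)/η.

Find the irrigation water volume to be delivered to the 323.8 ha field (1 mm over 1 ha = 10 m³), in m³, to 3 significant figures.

42300 m³

ET₀ = 0.57 × 5.3 = 3.0210 mm/d
ETc = Kc × ET₀ = 1.04 × 3.0210 = 3.1418 mm/d
Crop demand D = ETc × 7 d = 3.1418 × 7 = 21.993 mm
D − Pe = 21.993 − 10.5 = 11.493 mm
Gross irrigation = 11.493 / 0.88 = 13.060 mm
Volume = 13.060 mm × 323.8 ha × 10 = 42288.3 m³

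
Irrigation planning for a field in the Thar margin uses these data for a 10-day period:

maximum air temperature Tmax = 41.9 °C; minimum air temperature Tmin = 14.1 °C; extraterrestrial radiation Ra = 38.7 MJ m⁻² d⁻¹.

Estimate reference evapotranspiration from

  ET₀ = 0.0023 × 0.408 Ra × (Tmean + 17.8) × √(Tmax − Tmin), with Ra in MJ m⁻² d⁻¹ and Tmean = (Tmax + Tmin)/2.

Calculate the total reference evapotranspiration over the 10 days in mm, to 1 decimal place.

Tmean = (41.9 + 14.1)/2 = 28.00 °C
0.408 Ra = 0.408 × 38.7 = 15.7896 mm/d equivalent
ET₀ = 0.0023 × 15.7896 × (28.00 + 17.8) × √27.8 = 0.0023 × 15.7896 × 45.80 × 5.2726 = 8.7698 mm/d
Over 10 days: 8.7698 × 10 = 87.698 mm

87.7 mm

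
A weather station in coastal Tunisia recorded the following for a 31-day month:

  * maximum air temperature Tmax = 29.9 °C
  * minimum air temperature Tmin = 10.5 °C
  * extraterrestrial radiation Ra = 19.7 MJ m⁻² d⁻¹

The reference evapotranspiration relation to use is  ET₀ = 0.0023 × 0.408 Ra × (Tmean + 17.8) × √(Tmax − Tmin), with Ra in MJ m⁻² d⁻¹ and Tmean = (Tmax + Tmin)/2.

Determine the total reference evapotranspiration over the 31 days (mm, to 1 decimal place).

Tmean = (29.9 + 10.5)/2 = 20.20 °C
0.408 Ra = 0.408 × 19.7 = 8.0376 mm/d equivalent
ET₀ = 0.0023 × 8.0376 × (20.20 + 17.8) × √19.4 = 0.0023 × 8.0376 × 38.00 × 4.4045 = 3.0941 mm/d
Over 31 days: 3.0941 × 31 = 95.917 mm

95.9 mm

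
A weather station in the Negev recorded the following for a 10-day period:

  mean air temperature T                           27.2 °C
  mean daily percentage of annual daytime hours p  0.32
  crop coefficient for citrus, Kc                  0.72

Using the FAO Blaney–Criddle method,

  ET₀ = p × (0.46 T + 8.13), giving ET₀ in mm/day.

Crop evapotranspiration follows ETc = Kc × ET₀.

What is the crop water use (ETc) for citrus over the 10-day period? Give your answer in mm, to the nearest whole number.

48 mm

ET₀ = 0.32 × (0.46 × 27.2 + 8.13) = 0.32 × 20.642 = 6.6054 mm/d
ETc = Kc × ET₀ = 0.72 × 6.6054 = 4.7559 mm/d
Over 10 days: 4.7559 × 10 = 47.559 mm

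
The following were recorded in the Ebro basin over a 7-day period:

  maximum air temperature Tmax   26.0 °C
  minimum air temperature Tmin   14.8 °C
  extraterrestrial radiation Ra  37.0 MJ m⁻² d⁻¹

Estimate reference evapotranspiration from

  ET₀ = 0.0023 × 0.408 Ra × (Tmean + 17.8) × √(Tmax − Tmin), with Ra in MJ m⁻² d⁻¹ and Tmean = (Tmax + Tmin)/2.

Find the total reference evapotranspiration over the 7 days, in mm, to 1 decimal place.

Tmean = (26.0 + 14.8)/2 = 20.40 °C
0.408 Ra = 0.408 × 37.0 = 15.0960 mm/d equivalent
ET₀ = 0.0023 × 15.0960 × (20.40 + 17.8) × √11.2 = 0.0023 × 15.0960 × 38.20 × 3.3466 = 4.4387 mm/d
Over 7 days: 4.4387 × 7 = 31.071 mm

31.1 mm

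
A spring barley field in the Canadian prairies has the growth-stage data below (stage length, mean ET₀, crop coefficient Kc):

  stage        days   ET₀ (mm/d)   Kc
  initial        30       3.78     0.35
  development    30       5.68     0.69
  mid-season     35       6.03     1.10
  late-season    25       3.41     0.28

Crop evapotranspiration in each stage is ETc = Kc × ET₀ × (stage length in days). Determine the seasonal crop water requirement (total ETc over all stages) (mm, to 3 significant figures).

413 mm

initial: 0.35 × 3.78 × 30 = 39.69 mm
development: 0.69 × 5.68 × 30 = 117.58 mm
mid-season: 1.10 × 6.03 × 35 = 232.16 mm
late-season: 0.28 × 3.41 × 25 = 23.87 mm
Seasonal total = 413.30 mm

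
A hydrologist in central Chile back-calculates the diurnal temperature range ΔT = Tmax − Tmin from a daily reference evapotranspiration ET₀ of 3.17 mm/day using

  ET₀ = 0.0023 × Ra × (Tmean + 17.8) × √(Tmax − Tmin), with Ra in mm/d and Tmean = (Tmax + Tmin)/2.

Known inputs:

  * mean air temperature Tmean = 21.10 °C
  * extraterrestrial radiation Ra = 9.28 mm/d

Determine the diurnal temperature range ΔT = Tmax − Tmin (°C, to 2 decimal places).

14.58 °C

√ΔT = ET₀ / [0.0023 × Ra × (Tmean+17.8)] = 3.17 / (0.0023 × 9.28 × 38.90) = 3.8180
ΔT = 3.8180² = 14.577 °C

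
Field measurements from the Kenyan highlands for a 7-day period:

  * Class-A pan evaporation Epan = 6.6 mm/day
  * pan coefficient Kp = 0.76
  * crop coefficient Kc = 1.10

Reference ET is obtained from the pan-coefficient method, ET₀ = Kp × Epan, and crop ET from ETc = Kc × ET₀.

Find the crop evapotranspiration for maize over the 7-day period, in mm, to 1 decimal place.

38.6 mm

ET₀ = 0.76 × 6.6 = 5.0160 mm/d
ETc = Kc × ET₀ = 1.10 × 5.0160 = 5.5176 mm/d
Over 7 days: 5.5176 × 7 = 38.623 mm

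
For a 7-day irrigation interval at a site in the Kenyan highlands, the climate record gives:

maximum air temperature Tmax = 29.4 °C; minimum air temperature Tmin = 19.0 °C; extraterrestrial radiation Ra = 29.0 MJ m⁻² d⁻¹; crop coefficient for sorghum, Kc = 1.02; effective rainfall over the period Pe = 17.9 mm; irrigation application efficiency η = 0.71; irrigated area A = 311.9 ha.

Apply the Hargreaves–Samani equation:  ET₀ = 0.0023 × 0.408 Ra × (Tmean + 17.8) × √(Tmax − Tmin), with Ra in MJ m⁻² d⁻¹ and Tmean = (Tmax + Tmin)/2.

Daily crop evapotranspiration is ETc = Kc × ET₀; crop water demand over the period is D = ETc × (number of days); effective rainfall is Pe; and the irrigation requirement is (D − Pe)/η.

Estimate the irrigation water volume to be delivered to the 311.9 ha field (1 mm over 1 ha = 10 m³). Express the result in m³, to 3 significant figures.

37000 m³

Tmean = (29.4 + 19.0)/2 = 24.20 °C
0.408 Ra = 0.408 × 29.0 = 11.8320 mm/d equivalent
ET₀ = 0.0023 × 11.8320 × (24.20 + 17.8) × √10.4 = 0.0023 × 11.8320 × 42.00 × 3.2249 = 3.6860 mm/d
ETc = Kc × ET₀ = 1.02 × 3.6860 = 3.7597 mm/d
Crop demand D = ETc × 7 d = 3.7597 × 7 = 26.318 mm
D − Pe = 26.318 − 17.9 = 8.418 mm
Gross irrigation = 8.418 / 0.71 = 11.856 mm
Volume = 11.856 mm × 311.9 ha × 10 = 36978.9 m³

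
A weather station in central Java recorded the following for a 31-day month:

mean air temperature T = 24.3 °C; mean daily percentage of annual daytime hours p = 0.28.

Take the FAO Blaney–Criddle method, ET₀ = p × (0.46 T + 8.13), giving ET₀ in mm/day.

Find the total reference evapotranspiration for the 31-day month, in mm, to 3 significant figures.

168 mm

ET₀ = 0.28 × (0.46 × 24.3 + 8.13) = 0.28 × 19.308 = 5.4062 mm/d
Monthly total = 5.4062 × 31 = 167.592 mm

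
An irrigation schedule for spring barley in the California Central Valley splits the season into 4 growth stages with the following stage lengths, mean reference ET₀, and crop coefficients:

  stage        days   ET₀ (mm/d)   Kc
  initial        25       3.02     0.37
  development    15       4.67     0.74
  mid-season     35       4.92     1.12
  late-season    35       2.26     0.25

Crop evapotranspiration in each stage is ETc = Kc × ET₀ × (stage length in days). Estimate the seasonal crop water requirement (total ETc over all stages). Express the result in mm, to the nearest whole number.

292 mm

initial: 0.37 × 3.02 × 25 = 27.94 mm
development: 0.74 × 4.67 × 15 = 51.84 mm
mid-season: 1.12 × 4.92 × 35 = 192.86 mm
late-season: 0.25 × 2.26 × 35 = 19.78 mm
Seasonal total = 292.42 mm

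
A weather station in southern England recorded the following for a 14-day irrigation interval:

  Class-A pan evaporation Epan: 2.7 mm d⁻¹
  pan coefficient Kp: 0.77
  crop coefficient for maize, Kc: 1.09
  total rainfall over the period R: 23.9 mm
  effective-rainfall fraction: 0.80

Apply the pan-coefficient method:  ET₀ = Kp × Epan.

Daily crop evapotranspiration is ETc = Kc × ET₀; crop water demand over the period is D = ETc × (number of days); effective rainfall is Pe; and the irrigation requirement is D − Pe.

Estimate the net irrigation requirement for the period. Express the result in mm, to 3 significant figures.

ET₀ = 0.77 × 2.7 = 2.0790 mm/d
ETc = Kc × ET₀ = 1.09 × 2.0790 = 2.2661 mm/d
Crop demand D = ETc × 14 d = 2.2661 × 14 = 31.725 mm
Pe = 0.80 × 23.9 = 19.120 mm
D − Pe = 31.725 − 19.120 = 12.605 mm

12.6 mm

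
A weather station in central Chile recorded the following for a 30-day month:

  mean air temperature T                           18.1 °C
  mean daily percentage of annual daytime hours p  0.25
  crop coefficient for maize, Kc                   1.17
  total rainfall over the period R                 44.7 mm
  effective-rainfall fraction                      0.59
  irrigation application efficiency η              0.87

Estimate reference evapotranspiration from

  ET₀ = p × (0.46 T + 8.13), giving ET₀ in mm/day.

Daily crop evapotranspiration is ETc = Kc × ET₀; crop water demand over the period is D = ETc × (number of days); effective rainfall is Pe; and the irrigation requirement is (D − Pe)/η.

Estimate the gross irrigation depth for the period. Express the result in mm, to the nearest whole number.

136 mm

ET₀ = 0.25 × (0.46 × 18.1 + 8.13) = 0.25 × 16.456 = 4.1140 mm/d
ETc = Kc × ET₀ = 1.17 × 4.1140 = 4.8134 mm/d
Crop demand D = ETc × 30 d = 4.8134 × 30 = 144.402 mm
Pe = 0.59 × 44.7 = 26.373 mm
D − Pe = 144.402 − 26.373 = 118.029 mm
Gross irrigation = 118.029 / 0.87 = 135.666 mm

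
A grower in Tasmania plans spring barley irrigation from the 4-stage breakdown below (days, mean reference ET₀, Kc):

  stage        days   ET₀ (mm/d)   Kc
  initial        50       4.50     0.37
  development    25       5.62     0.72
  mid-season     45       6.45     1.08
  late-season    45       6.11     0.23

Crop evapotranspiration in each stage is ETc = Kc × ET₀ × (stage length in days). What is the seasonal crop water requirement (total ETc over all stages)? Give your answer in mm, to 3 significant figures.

561 mm

initial: 0.37 × 4.50 × 50 = 83.25 mm
development: 0.72 × 5.62 × 25 = 101.16 mm
mid-season: 1.08 × 6.45 × 45 = 313.47 mm
late-season: 0.23 × 6.11 × 45 = 63.24 mm
Seasonal total = 561.12 mm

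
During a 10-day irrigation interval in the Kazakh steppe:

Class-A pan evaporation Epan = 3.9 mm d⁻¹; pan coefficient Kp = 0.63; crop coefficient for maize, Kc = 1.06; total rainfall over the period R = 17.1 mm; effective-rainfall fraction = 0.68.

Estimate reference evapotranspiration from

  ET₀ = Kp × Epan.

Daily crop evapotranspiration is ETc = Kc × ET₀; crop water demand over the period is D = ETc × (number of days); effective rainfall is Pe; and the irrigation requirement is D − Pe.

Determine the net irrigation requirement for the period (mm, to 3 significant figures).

ET₀ = 0.63 × 3.9 = 2.4570 mm/d
ETc = Kc × ET₀ = 1.06 × 2.4570 = 2.6044 mm/d
Crop demand D = ETc × 10 d = 2.6044 × 10 = 26.044 mm
Pe = 0.68 × 17.1 = 11.628 mm
D − Pe = 26.044 − 11.628 = 14.416 mm

14.4 mm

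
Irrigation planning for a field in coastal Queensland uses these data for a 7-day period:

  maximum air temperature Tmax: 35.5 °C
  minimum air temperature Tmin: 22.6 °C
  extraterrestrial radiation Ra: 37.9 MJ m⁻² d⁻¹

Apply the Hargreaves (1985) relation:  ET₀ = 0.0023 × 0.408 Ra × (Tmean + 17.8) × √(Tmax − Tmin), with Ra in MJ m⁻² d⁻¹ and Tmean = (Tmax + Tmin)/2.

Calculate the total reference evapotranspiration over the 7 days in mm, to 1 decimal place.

41.9 mm

Tmean = (35.5 + 22.6)/2 = 29.05 °C
0.408 Ra = 0.408 × 37.9 = 15.4632 mm/d equivalent
ET₀ = 0.0023 × 15.4632 × (29.05 + 17.8) × √12.9 = 0.0023 × 15.4632 × 46.85 × 3.5917 = 5.9846 mm/d
Over 7 days: 5.9846 × 7 = 41.892 mm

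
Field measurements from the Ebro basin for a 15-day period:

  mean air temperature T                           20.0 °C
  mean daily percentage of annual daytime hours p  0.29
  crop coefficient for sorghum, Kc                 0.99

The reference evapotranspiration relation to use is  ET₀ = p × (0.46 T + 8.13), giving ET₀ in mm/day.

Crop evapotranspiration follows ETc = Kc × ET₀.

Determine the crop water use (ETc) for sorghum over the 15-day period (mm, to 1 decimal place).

74.6 mm

ET₀ = 0.29 × (0.46 × 20.0 + 8.13) = 0.29 × 17.330 = 5.0257 mm/d
ETc = Kc × ET₀ = 0.99 × 5.0257 = 4.9754 mm/d
Over 15 days: 4.9754 × 15 = 74.631 mm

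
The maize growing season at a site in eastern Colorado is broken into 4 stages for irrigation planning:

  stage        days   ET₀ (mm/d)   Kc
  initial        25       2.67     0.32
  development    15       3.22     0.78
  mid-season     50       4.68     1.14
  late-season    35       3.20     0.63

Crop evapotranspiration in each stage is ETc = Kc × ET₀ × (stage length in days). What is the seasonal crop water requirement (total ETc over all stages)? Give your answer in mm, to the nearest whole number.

396 mm

initial: 0.32 × 2.67 × 25 = 21.36 mm
development: 0.78 × 3.22 × 15 = 37.67 mm
mid-season: 1.14 × 4.68 × 50 = 266.76 mm
late-season: 0.63 × 3.20 × 35 = 70.56 mm
Seasonal total = 396.35 mm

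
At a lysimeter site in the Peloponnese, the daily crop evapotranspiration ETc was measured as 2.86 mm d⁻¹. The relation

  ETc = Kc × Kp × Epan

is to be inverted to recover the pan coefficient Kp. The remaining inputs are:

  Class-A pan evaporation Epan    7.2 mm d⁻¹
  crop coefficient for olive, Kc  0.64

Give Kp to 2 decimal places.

0.62

ETc = Kc × Kp × Epan  ⇒  Kp = ETc / (Kc × Epan)
Kp = 2.86 / (0.64 × 7.2) = 2.86 / 4.608 = 0.6207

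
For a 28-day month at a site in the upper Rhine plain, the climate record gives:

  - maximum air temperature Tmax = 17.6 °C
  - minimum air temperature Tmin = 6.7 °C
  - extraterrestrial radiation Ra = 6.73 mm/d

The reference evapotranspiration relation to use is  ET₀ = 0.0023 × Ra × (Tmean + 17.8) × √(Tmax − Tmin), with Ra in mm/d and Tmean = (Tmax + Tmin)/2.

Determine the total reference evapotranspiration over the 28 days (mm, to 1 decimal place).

Tmean = (17.6 + 6.7)/2 = 12.15 °C
ET₀ = 0.0023 × 6.73 × (12.15 + 17.8) × √10.9 = 0.0023 × 6.73 × 29.95 × 3.3015 = 1.5306 mm/d
Over 28 days: 1.5306 × 28 = 42.857 mm

42.9 mm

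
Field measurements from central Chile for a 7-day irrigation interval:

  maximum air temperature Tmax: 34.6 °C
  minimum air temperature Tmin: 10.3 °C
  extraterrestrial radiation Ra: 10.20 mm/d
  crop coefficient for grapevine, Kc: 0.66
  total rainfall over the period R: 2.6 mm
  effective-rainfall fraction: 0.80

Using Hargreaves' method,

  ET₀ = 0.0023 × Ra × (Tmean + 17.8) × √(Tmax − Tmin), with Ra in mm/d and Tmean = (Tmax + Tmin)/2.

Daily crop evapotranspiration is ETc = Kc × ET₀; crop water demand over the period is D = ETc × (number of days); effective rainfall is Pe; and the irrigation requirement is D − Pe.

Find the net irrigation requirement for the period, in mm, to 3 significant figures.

Tmean = (34.6 + 10.3)/2 = 22.45 °C
ET₀ = 0.0023 × 10.20 × (22.45 + 17.8) × √24.3 = 0.0023 × 10.20 × 40.25 × 4.9295 = 4.6548 mm/d
ETc = Kc × ET₀ = 0.66 × 4.6548 = 3.0722 mm/d
Crop demand D = ETc × 7 d = 3.0722 × 7 = 21.505 mm
Pe = 0.80 × 2.6 = 2.080 mm
D − Pe = 21.505 − 2.080 = 19.425 mm

19.4 mm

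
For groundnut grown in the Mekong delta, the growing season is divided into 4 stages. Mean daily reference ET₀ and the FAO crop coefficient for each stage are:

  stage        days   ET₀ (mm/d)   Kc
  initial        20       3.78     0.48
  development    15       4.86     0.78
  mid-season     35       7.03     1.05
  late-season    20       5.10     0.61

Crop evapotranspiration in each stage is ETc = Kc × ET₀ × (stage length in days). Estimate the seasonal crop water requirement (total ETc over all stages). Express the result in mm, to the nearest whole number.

414 mm

initial: 0.48 × 3.78 × 20 = 36.29 mm
development: 0.78 × 4.86 × 15 = 56.86 mm
mid-season: 1.05 × 7.03 × 35 = 258.35 mm
late-season: 0.61 × 5.10 × 20 = 62.22 mm
Seasonal total = 413.72 mm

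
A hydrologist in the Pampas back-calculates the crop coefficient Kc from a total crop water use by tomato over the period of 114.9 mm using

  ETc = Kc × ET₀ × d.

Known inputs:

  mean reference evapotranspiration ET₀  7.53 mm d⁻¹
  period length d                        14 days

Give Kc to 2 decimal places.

1.09

ETc = Kc × ET₀ × d  ⇒  Kc = ETc / (ET₀ × d)
Kc = 114.9 / (7.53 × 14) = 114.9 / 105.42 = 1.0899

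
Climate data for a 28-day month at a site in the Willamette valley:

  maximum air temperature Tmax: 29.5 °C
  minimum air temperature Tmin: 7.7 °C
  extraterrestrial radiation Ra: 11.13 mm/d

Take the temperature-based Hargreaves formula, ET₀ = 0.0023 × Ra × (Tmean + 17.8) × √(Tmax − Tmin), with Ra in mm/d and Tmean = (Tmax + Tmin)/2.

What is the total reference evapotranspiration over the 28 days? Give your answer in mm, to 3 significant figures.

Tmean = (29.5 + 7.7)/2 = 18.60 °C
ET₀ = 0.0023 × 11.13 × (18.60 + 17.8) × √21.8 = 0.0023 × 11.13 × 36.40 × 4.6690 = 4.3506 mm/d
Over 28 days: 4.3506 × 28 = 121.817 mm

122 mm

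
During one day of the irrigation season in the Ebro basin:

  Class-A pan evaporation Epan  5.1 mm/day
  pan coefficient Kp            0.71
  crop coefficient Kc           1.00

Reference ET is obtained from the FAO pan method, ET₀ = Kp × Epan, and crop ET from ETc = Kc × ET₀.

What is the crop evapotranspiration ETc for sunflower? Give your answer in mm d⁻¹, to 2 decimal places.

ET₀ = 0.71 × 5.1 = 3.6210 mm/d
ETc = Kc × ET₀ = 1.00 × 3.6210 = 3.6210 mm/d

3.62 mm d⁻¹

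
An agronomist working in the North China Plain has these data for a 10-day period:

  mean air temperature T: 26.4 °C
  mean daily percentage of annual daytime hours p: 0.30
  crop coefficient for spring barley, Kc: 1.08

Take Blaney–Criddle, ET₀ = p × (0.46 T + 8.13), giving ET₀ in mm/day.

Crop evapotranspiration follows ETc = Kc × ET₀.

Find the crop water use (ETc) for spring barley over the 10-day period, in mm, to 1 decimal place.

65.7 mm

ET₀ = 0.30 × (0.46 × 26.4 + 8.13) = 0.30 × 20.274 = 6.0822 mm/d
ETc = Kc × ET₀ = 1.08 × 6.0822 = 6.5688 mm/d
Over 10 days: 6.5688 × 10 = 65.688 mm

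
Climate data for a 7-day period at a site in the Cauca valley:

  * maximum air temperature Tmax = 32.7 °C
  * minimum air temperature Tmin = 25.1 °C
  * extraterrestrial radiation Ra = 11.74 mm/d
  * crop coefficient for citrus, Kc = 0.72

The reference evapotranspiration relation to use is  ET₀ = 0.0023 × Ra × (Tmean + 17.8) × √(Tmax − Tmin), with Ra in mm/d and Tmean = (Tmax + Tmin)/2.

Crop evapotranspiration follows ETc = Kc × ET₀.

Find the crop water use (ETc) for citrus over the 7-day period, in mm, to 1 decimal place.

Tmean = (32.7 + 25.1)/2 = 28.90 °C
ET₀ = 0.0023 × 11.74 × (28.90 + 17.8) × √7.6 = 0.0023 × 11.74 × 46.70 × 2.7568 = 3.4763 mm/d
ETc = Kc × ET₀ = 0.72 × 3.4763 = 2.5029 mm/d
Over 7 days: 2.5029 × 7 = 17.520 mm

17.5 mm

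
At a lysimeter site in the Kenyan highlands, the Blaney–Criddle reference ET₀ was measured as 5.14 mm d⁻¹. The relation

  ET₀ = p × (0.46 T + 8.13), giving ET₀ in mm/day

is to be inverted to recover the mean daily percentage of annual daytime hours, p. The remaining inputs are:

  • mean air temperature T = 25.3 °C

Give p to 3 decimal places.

p = ET₀ / (0.46 T + 8.13) = 5.14 / (0.46 × 25.3 + 8.13) = 5.14 / 19.768 = 0.2600

0.260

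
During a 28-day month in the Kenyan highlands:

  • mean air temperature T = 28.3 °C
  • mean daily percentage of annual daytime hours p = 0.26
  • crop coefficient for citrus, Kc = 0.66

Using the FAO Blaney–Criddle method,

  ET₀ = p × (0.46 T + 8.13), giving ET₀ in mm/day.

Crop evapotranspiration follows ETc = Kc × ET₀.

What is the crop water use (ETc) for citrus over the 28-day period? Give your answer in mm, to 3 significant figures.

ET₀ = 0.26 × (0.46 × 28.3 + 8.13) = 0.26 × 21.148 = 5.4985 mm/d
ETc = Kc × ET₀ = 0.66 × 5.4985 = 3.6290 mm/d
Over 28 days: 3.6290 × 28 = 101.612 mm

102 mm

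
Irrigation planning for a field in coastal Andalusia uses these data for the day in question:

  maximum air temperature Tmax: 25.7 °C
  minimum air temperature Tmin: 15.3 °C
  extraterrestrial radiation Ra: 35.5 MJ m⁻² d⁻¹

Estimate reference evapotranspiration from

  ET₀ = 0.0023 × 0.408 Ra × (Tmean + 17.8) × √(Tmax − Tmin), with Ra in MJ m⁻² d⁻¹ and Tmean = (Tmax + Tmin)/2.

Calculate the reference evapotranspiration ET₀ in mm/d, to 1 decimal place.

Tmean = (25.7 + 15.3)/2 = 20.50 °C
0.408 Ra = 0.408 × 35.5 = 14.4840 mm/d equivalent
ET₀ = 0.0023 × 14.4840 × (20.50 + 17.8) × √10.4 = 0.0023 × 14.4840 × 38.30 × 3.2249 = 4.1146 mm/d

4.1 mm/d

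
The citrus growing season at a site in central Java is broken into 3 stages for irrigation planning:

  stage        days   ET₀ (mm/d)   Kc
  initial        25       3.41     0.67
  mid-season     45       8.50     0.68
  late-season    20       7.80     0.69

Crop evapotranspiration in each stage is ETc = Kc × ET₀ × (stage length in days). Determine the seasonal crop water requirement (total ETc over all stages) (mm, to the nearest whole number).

initial: 0.67 × 3.41 × 25 = 57.12 mm
mid-season: 0.68 × 8.50 × 45 = 260.10 mm
late-season: 0.69 × 7.80 × 20 = 107.64 mm
Seasonal total = 424.86 mm

425 mm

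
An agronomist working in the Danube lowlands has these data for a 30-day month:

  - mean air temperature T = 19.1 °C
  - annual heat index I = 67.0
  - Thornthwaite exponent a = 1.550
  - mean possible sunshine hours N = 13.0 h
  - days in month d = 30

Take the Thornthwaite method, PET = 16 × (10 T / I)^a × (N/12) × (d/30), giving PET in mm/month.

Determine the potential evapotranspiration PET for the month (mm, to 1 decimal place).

10T/I = 10 × 19.1 / 67.0 = 2.8507
(10T/I)^a = 2.8507^1.550 = 5.0719
Uncorrected PET = 16 × 5.0719 = 81.150 mm
Correction = (N/12)(d/30) = (13.0/12)(30/30) = 1.0833
PET = 81.150 × 1.0833 = 87.910 mm/month

87.9 mm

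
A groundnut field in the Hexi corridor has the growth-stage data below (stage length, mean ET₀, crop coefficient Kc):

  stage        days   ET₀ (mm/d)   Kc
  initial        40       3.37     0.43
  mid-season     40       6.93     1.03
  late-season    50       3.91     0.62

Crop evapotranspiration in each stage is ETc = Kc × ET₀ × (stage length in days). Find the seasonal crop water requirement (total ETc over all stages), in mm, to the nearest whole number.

465 mm

initial: 0.43 × 3.37 × 40 = 57.96 mm
mid-season: 1.03 × 6.93 × 40 = 285.52 mm
late-season: 0.62 × 3.91 × 50 = 121.21 mm
Seasonal total = 464.69 mm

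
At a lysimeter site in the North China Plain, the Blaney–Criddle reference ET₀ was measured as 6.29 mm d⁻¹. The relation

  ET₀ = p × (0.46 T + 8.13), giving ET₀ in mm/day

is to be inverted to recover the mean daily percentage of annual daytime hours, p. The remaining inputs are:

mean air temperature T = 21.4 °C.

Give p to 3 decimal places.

p = ET₀ / (0.46 T + 8.13) = 6.29 / (0.46 × 21.4 + 8.13) = 6.29 / 17.974 = 0.3499

0.350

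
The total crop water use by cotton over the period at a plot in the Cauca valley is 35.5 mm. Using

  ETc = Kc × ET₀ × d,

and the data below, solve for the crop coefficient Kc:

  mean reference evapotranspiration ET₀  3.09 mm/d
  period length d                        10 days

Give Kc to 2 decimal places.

1.15

ETc = Kc × ET₀ × d  ⇒  Kc = ETc / (ET₀ × d)
Kc = 35.5 / (3.09 × 10) = 35.5 / 30.90 = 1.1489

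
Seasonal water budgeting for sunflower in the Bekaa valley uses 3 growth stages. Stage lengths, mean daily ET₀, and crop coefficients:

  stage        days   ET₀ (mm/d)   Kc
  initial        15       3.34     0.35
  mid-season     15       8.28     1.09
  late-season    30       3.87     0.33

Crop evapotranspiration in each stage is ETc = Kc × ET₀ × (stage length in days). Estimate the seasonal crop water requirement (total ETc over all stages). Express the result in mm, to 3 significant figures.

191 mm

initial: 0.35 × 3.34 × 15 = 17.54 mm
mid-season: 1.09 × 8.28 × 15 = 135.38 mm
late-season: 0.33 × 3.87 × 30 = 38.31 mm
Seasonal total = 191.23 mm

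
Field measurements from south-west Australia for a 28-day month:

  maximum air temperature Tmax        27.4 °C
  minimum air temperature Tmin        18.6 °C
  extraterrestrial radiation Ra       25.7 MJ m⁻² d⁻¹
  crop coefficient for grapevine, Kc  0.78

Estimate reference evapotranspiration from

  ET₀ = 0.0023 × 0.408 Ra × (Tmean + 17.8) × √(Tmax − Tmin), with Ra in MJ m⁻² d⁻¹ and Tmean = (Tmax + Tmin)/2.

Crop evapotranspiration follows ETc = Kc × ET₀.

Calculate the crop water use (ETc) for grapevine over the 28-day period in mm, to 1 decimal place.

Tmean = (27.4 + 18.6)/2 = 23.00 °C
0.408 Ra = 0.408 × 25.7 = 10.4856 mm/d equivalent
ET₀ = 0.0023 × 10.4856 × (23.00 + 17.8) × √8.8 = 0.0023 × 10.4856 × 40.80 × 2.9665 = 2.9189 mm/d
ETc = Kc × ET₀ = 0.78 × 2.9189 = 2.2767 mm/d
Over 28 days: 2.2767 × 28 = 63.748 mm

63.7 mm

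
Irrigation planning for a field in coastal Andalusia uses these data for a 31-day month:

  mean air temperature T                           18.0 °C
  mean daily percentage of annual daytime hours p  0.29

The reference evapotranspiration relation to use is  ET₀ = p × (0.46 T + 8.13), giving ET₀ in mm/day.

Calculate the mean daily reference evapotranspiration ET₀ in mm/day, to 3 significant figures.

ET₀ = 0.29 × (0.46 × 18.0 + 8.13) = 0.29 × 16.410 = 4.7589 mm/d

4.76 mm/day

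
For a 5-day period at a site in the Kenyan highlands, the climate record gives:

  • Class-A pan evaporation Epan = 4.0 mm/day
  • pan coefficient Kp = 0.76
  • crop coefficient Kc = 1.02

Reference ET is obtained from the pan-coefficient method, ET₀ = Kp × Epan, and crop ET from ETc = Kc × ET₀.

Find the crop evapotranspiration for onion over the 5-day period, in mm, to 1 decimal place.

ET₀ = 0.76 × 4.0 = 3.0400 mm/d
ETc = Kc × ET₀ = 1.02 × 3.0400 = 3.1008 mm/d
Over 5 days: 3.1008 × 5 = 15.504 mm

15.5 mm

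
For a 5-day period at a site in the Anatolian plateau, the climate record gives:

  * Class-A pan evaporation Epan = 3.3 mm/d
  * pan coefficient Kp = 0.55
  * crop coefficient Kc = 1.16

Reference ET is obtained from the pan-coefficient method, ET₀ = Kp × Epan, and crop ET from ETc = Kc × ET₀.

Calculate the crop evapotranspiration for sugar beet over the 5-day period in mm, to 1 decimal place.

10.5 mm

ET₀ = 0.55 × 3.3 = 1.8150 mm/d
ETc = Kc × ET₀ = 1.16 × 1.8150 = 2.1054 mm/d
Over 5 days: 2.1054 × 5 = 10.527 mm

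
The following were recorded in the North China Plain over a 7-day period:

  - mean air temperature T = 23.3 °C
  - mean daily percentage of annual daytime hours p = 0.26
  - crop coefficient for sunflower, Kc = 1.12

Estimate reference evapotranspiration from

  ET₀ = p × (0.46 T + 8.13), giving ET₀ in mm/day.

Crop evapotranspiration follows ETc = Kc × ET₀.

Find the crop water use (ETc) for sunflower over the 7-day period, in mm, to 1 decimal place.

38.4 mm

ET₀ = 0.26 × (0.46 × 23.3 + 8.13) = 0.26 × 18.848 = 4.9005 mm/d
ETc = Kc × ET₀ = 1.12 × 4.9005 = 5.4886 mm/d
Over 7 days: 5.4886 × 7 = 38.420 mm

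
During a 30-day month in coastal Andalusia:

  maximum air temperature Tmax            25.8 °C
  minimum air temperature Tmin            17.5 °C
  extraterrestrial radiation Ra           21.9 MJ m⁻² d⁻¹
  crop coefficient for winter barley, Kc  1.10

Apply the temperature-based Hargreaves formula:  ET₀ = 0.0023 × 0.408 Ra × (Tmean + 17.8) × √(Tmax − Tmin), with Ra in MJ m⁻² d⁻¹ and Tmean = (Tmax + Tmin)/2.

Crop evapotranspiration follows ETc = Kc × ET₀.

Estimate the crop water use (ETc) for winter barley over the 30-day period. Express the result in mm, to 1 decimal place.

77.1 mm

Tmean = (25.8 + 17.5)/2 = 21.65 °C
0.408 Ra = 0.408 × 21.9 = 8.9352 mm/d equivalent
ET₀ = 0.0023 × 8.9352 × (21.65 + 17.8) × √8.3 = 0.0023 × 8.9352 × 39.45 × 2.8810 = 2.3357 mm/d
ETc = Kc × ET₀ = 1.10 × 2.3357 = 2.5693 mm/d
Over 30 days: 2.5693 × 30 = 77.079 mm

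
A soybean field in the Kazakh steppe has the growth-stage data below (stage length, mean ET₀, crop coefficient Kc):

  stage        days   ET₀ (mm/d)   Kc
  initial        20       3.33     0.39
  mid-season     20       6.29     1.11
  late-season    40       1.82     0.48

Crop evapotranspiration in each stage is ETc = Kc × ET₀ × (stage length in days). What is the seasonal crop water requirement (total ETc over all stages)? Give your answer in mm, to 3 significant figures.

201 mm

initial: 0.39 × 3.33 × 20 = 25.97 mm
mid-season: 1.11 × 6.29 × 20 = 139.64 mm
late-season: 0.48 × 1.82 × 40 = 34.94 mm
Seasonal total = 200.55 mm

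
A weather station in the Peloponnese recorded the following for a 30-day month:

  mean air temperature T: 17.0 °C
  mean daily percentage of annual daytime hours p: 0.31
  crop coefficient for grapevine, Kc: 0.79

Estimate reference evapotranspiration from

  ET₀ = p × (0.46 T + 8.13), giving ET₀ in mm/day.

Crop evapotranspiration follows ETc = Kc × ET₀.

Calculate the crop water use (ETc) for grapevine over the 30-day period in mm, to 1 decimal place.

ET₀ = 0.31 × (0.46 × 17.0 + 8.13) = 0.31 × 15.950 = 4.9445 mm/d
ETc = Kc × ET₀ = 0.79 × 4.9445 = 3.9062 mm/d
Over 30 days: 3.9062 × 30 = 117.186 mm

117.2 mm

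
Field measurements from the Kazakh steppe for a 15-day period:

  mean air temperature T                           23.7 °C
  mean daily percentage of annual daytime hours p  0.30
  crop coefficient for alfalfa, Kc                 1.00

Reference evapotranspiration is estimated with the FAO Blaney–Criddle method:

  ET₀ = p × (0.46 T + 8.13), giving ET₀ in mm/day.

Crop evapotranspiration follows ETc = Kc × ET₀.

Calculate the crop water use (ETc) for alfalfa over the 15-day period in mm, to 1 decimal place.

85.6 mm

ET₀ = 0.30 × (0.46 × 23.7 + 8.13) = 0.30 × 19.032 = 5.7096 mm/d
ETc = Kc × ET₀ = 1.00 × 5.7096 = 5.7096 mm/d
Over 15 days: 5.7096 × 15 = 85.644 mm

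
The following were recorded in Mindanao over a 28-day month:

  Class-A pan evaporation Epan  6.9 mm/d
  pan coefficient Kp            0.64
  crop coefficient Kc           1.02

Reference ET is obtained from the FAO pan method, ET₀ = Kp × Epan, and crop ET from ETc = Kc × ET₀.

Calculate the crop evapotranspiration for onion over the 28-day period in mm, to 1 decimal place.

126.1 mm

ET₀ = 0.64 × 6.9 = 4.4160 mm/d
ETc = Kc × ET₀ = 1.02 × 4.4160 = 4.5043 mm/d
Over 28 days: 4.5043 × 28 = 126.120 mm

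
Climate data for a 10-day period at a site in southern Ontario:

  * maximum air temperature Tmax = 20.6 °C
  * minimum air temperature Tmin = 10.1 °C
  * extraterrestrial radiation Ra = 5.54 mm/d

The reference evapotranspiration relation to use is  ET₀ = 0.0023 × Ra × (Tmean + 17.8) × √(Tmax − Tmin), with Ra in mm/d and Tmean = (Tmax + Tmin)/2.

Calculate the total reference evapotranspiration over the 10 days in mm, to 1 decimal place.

13.7 mm

Tmean = (20.6 + 10.1)/2 = 15.35 °C
ET₀ = 0.0023 × 5.54 × (15.35 + 17.8) × √10.5 = 0.0023 × 5.54 × 33.15 × 3.2404 = 1.3687 mm/d
Over 10 days: 1.3687 × 10 = 13.687 mm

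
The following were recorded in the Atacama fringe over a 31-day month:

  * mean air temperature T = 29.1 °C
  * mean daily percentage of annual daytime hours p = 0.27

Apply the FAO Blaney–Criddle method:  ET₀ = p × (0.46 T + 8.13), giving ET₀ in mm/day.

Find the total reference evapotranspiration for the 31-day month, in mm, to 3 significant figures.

ET₀ = 0.27 × (0.46 × 29.1 + 8.13) = 0.27 × 21.516 = 5.8093 mm/d
Monthly total = 5.8093 × 31 = 180.088 mm

180 mm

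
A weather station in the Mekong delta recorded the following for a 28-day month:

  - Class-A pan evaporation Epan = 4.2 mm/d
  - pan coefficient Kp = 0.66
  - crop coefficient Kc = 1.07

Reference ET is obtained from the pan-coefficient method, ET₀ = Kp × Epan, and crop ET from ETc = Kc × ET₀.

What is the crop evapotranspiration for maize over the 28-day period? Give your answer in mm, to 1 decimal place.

83.0 mm

ET₀ = 0.66 × 4.2 = 2.7720 mm/d
ETc = Kc × ET₀ = 1.07 × 2.7720 = 2.9660 mm/d
Over 28 days: 2.9660 × 28 = 83.048 mm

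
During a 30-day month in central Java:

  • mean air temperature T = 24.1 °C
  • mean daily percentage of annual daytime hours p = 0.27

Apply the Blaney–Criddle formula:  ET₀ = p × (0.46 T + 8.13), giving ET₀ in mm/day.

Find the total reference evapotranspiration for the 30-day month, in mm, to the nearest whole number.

ET₀ = 0.27 × (0.46 × 24.1 + 8.13) = 0.27 × 19.216 = 5.1883 mm/d
Monthly total = 5.1883 × 30 = 155.649 mm

156 mm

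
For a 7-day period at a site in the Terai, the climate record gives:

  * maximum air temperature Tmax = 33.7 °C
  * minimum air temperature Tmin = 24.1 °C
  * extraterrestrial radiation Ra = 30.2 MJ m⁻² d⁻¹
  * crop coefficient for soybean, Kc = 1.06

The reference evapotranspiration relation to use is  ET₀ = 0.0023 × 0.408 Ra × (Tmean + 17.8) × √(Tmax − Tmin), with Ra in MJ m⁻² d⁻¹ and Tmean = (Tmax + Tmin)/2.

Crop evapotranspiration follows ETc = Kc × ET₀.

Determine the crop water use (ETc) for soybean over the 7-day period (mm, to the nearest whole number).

Tmean = (33.7 + 24.1)/2 = 28.90 °C
0.408 Ra = 0.408 × 30.2 = 12.3216 mm/d equivalent
ET₀ = 0.0023 × 12.3216 × (28.90 + 17.8) × √9.6 = 0.0023 × 12.3216 × 46.70 × 3.0984 = 4.1006 mm/d
ETc = Kc × ET₀ = 1.06 × 4.1006 = 4.3466 mm/d
Over 7 days: 4.3466 × 7 = 30.426 mm

30 mm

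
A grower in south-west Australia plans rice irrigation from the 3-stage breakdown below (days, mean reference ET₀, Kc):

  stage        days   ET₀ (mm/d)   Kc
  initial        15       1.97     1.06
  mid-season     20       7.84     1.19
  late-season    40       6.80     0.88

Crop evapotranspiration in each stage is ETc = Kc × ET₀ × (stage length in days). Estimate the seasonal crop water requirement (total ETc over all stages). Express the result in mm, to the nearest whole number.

457 mm

initial: 1.06 × 1.97 × 15 = 31.32 mm
mid-season: 1.19 × 7.84 × 20 = 186.59 mm
late-season: 0.88 × 6.80 × 40 = 239.36 mm
Seasonal total = 457.27 mm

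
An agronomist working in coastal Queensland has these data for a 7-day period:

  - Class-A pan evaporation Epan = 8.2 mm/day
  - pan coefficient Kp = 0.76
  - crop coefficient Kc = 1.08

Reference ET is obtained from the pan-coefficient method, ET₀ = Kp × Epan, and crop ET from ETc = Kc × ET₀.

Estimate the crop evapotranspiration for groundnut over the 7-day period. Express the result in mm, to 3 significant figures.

ET₀ = 0.76 × 8.2 = 6.2320 mm/d
ETc = Kc × ET₀ = 1.08 × 6.2320 = 6.7306 mm/d
Over 7 days: 6.7306 × 7 = 47.114 mm

47.1 mm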